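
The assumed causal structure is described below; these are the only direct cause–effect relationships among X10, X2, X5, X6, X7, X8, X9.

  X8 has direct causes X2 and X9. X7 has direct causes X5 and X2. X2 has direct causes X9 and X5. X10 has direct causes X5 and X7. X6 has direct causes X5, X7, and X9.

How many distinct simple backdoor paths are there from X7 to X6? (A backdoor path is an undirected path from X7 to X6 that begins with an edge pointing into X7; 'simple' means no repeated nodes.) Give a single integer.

A backdoor path from X7 to X6 is any simple undirected path whose first edge points into X7 (i.e. leaves X7 via a parent).
Parents of X7: {X2, X5}.
Enumerating:
  P1: X7 <- X5 -> X2 <- X9 -> X6
  P2: X7 <- X5 -> X2 -> X8 <- X9 -> X6
  P3: X7 <- X5 -> X6
  P4: X7 <- X2 <- X9 -> X6
  P5: X7 <- X2 <- X5 -> X6
  P6: X7 <- X2 -> X8 <- X9 -> X6
That exhausts the simple backdoor paths. Count: 6.

6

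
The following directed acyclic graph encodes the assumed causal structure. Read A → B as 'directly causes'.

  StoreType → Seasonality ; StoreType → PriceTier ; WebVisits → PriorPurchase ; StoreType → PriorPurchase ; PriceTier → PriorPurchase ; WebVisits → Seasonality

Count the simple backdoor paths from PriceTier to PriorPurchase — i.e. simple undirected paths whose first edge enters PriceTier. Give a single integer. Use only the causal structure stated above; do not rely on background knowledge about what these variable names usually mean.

2

A backdoor path from PriceTier to PriorPurchase is any simple undirected path whose first edge points into PriceTier (i.e. leaves PriceTier via a parent).
Parents of PriceTier: {StoreType}.
Enumerating:
  P1: PriceTier <- StoreType -> PriorPurchase
  P2: PriceTier <- StoreType -> Seasonality <- WebVisits -> PriorPurchase
That exhausts the simple backdoor paths. Count: 2.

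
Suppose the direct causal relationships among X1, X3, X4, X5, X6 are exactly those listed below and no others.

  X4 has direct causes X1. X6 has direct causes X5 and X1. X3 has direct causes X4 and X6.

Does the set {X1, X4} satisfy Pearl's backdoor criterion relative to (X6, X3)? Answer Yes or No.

Backdoor paths from X6 to X3 (paths whose first edge points into X6):
  P1: X6 <- X1 -> X4 -> X3
Condition 1 (no descendant of X6 in the set): holds — descendants of X6 are {X3}; none are in {X1, X4}.
Condition 2 (every backdoor path blocked by {X1, X4}):
  P1: blocked at fork node X1 ∈ conditioning set.
{X1, X4} satisfies the backdoor criterion.

Yes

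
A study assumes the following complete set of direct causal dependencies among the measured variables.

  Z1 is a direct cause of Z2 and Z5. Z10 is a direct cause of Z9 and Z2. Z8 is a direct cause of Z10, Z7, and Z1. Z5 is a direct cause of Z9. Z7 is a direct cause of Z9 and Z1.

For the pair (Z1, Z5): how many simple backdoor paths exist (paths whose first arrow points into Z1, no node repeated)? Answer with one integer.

A backdoor path from Z1 to Z5 is any simple undirected path whose first edge points into Z1 (i.e. leaves Z1 via a parent).
Parents of Z1: {Z7, Z8}.
Enumerating:
  P1: Z1 <- Z8 -> Z7 -> Z9 <- Z5
  P2: Z1 <- Z8 -> Z10 -> Z9 <- Z5
  P3: Z1 <- Z7 <- Z8 -> Z10 -> Z9 <- Z5
  P4: Z1 <- Z7 -> Z9 <- Z5
That exhausts the simple backdoor paths. Count: 4.

4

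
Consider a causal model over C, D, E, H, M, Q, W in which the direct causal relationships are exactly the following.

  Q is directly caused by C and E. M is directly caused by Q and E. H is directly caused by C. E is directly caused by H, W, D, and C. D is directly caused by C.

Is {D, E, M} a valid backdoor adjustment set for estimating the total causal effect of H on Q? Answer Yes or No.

No

Backdoor paths from H to Q (paths whose first edge points into H):
  P1: H <- C -> D -> E -> Q
  P2: H <- C -> D -> E -> M <- Q
  P3: H <- C -> E -> Q
  P4: H <- C -> E -> M <- Q
  P5: H <- C -> Q
Condition 1 (no descendant of H in the set): FAILS — E and M are descendants of H.
Condition 2 (every backdoor path blocked by {D, E, M}):
  P1: blocked at chain node D ∈ conditioning set.
  P2: blocked at chain node D ∈ conditioning set.
  P3: blocked at chain node E ∈ conditioning set.
  P4: blocked at chain node E ∈ conditioning set.
  P5: open — no interior node is in the conditioning set.
{D, E, M} does not satisfy the backdoor criterion.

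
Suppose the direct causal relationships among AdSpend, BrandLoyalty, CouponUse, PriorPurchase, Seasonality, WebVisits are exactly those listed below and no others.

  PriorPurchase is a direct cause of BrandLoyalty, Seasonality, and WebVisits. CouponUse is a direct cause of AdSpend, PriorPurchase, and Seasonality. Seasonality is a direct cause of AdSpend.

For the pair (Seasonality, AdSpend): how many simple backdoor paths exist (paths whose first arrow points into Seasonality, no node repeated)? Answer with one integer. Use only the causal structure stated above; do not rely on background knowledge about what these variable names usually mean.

A backdoor path from Seasonality to AdSpend is any simple undirected path whose first edge points into Seasonality (i.e. leaves Seasonality via a parent).
Parents of Seasonality: {CouponUse, PriorPurchase}.
Enumerating:
  P1: Seasonality <- CouponUse -> AdSpend
  P2: Seasonality <- PriorPurchase <- CouponUse -> AdSpend
That exhausts the simple backdoor paths. Count: 2.

2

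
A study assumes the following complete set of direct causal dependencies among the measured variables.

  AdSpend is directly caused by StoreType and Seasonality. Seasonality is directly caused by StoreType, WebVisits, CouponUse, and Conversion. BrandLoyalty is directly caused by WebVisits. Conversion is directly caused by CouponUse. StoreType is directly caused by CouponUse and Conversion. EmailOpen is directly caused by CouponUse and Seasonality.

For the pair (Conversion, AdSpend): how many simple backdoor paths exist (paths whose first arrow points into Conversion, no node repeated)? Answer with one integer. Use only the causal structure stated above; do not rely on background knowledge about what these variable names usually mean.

6

A backdoor path from Conversion to AdSpend is any simple undirected path whose first edge points into Conversion (i.e. leaves Conversion via a parent).
Parents of Conversion: {CouponUse}.
Enumerating:
  P1: Conversion <- CouponUse -> StoreType -> Seasonality -> AdSpend
  P2: Conversion <- CouponUse -> StoreType -> AdSpend
  P3: Conversion <- CouponUse -> Seasonality <- StoreType -> AdSpend
  P4: Conversion <- CouponUse -> Seasonality -> AdSpend
  P5: Conversion <- CouponUse -> EmailOpen <- Seasonality <- StoreType -> AdSpend
  P6: Conversion <- CouponUse -> EmailOpen <- Seasonality -> AdSpend
That exhausts the simple backdoor paths. Count: 6.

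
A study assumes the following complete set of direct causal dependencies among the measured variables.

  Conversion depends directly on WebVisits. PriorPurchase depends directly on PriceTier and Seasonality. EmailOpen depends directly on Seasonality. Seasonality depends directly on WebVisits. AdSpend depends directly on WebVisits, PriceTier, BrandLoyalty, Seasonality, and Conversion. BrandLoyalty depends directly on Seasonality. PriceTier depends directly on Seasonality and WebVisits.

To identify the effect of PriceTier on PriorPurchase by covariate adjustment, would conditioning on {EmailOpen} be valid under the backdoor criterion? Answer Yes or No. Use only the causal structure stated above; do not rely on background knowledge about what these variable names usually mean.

Backdoor paths from PriceTier to PriorPurchase (paths whose first edge points into PriceTier):
  P1: PriceTier <- WebVisits -> Seasonality -> PriorPurchase
  P2: PriceTier <- WebVisits -> Conversion -> AdSpend <- Seasonality -> PriorPurchase
  P3: PriceTier <- WebVisits -> Conversion -> AdSpend <- BrandLoyalty <- Seasonality -> PriorPurchase
  P4: PriceTier <- WebVisits -> AdSpend <- Seasonality -> PriorPurchase
  P5: PriceTier <- WebVisits -> AdSpend <- BrandLoyalty <- Seasonality -> PriorPurchase
  P6: PriceTier <- Seasonality -> PriorPurchase
Condition 1 (no descendant of PriceTier in the set): holds — descendants of PriceTier are {AdSpend, PriorPurchase}; none are in {EmailOpen}.
Condition 2 (every backdoor path blocked by {EmailOpen}):
  P1: open — no interior node is in the conditioning set.
  P2: blocked at collider AdSpend (neither it nor any descendant is in the conditioning set).
  P3: blocked at collider AdSpend (neither it nor any descendant is in the conditioning set).
  P4: blocked at collider AdSpend (neither it nor any descendant is in the conditioning set).
  P5: blocked at collider AdSpend (neither it nor any descendant is in the conditioning set).
  P6: open — no interior node is in the conditioning set.
{EmailOpen} does not satisfy the backdoor criterion.

No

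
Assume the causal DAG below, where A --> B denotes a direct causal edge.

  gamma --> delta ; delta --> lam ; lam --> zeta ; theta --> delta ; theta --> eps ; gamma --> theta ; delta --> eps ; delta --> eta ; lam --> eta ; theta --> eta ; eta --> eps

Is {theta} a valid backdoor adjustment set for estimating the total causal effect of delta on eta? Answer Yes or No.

Backdoor paths from delta to eta (paths whose first edge points into delta):
  P1: delta <- gamma -> theta -> eta
  P2: delta <- gamma -> theta -> eps <- eta
  P3: delta <- theta -> eta
  P4: delta <- theta -> eps <- eta
Condition 1 (no descendant of delta in the set): holds — descendants of delta are {eps, eta, lam, zeta}; none are in {theta}.
Condition 2 (every backdoor path blocked by {theta}):
  P1: blocked at chain node theta ∈ conditioning set.
  P2: blocked at chain node theta ∈ conditioning set.
  P3: blocked at fork node theta ∈ conditioning set.
  P4: blocked at fork node theta ∈ conditioning set.
{theta} satisfies the backdoor criterion.

Yes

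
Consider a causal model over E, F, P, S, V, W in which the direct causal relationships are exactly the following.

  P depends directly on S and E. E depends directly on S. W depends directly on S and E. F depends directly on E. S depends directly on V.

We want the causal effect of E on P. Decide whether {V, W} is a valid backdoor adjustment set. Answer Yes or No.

Backdoor paths from E to P (paths whose first edge points into E):
  P1: E <- S -> P
Condition 1 (no descendant of E in the set): FAILS — W is a descendant of E.
Condition 2 (every backdoor path blocked by {V, W}):
  P1: open — no interior node is in the conditioning set.
{V, W} does not satisfy the backdoor criterion.

No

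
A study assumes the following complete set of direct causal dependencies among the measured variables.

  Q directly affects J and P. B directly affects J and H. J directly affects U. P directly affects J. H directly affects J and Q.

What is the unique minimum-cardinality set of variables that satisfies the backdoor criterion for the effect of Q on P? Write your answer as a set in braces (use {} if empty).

{}

Variables eligible for adjustment (non-descendants of Q, excluding Q and P): {B, H}.
Backdoor paths from Q to P:
  P1: Q <- H <- B -> J <- P
  P2: Q <- H -> J <- P
Each backdoor path contains an unconditioned collider, so every path is already blocked with the empty conditioning set:
  P1: blocked at collider J (neither it nor any descendant is in the conditioning set).
  P2: blocked at collider J (neither it nor any descendant is in the conditioning set).
The empty set is therefore the unique smallest valid set.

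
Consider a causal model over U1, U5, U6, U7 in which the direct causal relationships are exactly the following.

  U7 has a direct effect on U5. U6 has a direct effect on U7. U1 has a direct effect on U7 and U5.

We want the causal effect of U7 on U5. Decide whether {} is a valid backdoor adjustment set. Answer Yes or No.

Backdoor paths from U7 to U5 (paths whose first edge points into U7):
  P1: U7 <- U1 -> U5
Condition 1 (no descendant of U7 in the set): holds — descendants of U7 are {U5}; none are in {}.
Condition 2 (every backdoor path blocked by {}):
  P1: open — no interior node is in the conditioning set.
{} does not satisfy the backdoor criterion.

No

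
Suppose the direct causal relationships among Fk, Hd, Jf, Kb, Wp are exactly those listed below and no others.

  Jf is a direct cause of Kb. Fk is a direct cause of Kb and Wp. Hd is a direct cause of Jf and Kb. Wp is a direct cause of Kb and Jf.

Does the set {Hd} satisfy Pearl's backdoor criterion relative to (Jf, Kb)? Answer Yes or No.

No

Backdoor paths from Jf to Kb (paths whose first edge points into Jf):
  P1: Jf <- Hd -> Kb
  P2: Jf <- Wp <- Fk -> Kb
  P3: Jf <- Wp -> Kb
Condition 1 (no descendant of Jf in the set): holds — descendants of Jf are {Kb}; none are in {Hd}.
Condition 2 (every backdoor path blocked by {Hd}):
  P1: blocked at fork node Hd ∈ conditioning set.
  P2: open — no interior node is in the conditioning set.
  P3: open — no interior node is in the conditioning set.
{Hd} does not satisfy the backdoor criterion.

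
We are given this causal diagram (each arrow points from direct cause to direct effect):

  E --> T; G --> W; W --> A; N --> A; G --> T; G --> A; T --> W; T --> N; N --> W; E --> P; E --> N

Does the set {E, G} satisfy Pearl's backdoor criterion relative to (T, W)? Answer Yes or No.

Backdoor paths from T to W (paths whose first edge points into T):
  P1: T <- E -> N -> W
  P2: T <- E -> N -> A <- G -> W
  P3: T <- E -> N -> A <- W
  P4: T <- G -> W
  P5: T <- G -> A <- N -> W
  P6: T <- G -> A <- W
Condition 1 (no descendant of T in the set): holds — descendants of T are {A, N, W}; none are in {E, G}.
Condition 2 (every backdoor path blocked by {E, G}):
  P1: blocked at fork node E ∈ conditioning set.
  P2: blocked at fork node E ∈ conditioning set.
  P3: blocked at fork node E ∈ conditioning set.
  P4: blocked at fork node G ∈ conditioning set.
  P5: blocked at fork node G ∈ conditioning set.
  P6: blocked at fork node G ∈ conditioning set.
{E, G} satisfies the backdoor criterion.

Yes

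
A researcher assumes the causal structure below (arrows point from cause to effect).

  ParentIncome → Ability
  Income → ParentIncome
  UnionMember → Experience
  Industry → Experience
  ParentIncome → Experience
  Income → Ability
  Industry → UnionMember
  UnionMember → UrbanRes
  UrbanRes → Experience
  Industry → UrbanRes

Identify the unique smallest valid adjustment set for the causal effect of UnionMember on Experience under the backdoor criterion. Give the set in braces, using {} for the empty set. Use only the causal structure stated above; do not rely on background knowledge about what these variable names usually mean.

{Industry}

Variables eligible for adjustment (non-descendants of UnionMember, excluding UnionMember and Experience): {Ability, Income, Industry, ParentIncome}.
Backdoor paths from UnionMember to Experience:
  P1: UnionMember <- Industry -> UrbanRes -> Experience
  P2: UnionMember <- Industry -> Experience
The empty set is not sufficient: P1 (UnionMember <- Industry -> UrbanRes -> Experience) has no collider blocking it and no conditioned non-collider, so it is open.
Try {Industry}:
  P1: blocked at fork node Industry ∈ conditioning set.
  P2: blocked at fork node Industry ∈ conditioning set.
{Industry} contains no descendant of UnionMember and blocks every backdoor path.
No other singleton works — e.g. {Income} leaves P1 open — so {Industry} is the unique smallest valid adjustment set.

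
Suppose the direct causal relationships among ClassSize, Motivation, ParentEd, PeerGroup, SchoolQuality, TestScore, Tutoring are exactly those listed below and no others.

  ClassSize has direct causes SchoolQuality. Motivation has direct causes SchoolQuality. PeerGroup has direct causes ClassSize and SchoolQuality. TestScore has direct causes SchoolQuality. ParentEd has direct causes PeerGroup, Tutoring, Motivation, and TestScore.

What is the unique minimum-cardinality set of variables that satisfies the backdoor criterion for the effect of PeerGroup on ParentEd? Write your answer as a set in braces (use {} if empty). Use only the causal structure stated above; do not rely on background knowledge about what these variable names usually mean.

{SchoolQuality}

Variables eligible for adjustment (non-descendants of PeerGroup, excluding PeerGroup and ParentEd): {ClassSize, Motivation, SchoolQuality, TestScore, Tutoring}.
Backdoor paths from PeerGroup to ParentEd:
  P1: PeerGroup <- SchoolQuality -> Motivation -> ParentEd
  P2: PeerGroup <- SchoolQuality -> TestScore -> ParentEd
  P3: PeerGroup <- ClassSize <- SchoolQuality -> Motivation -> ParentEd
  P4: PeerGroup <- ClassSize <- SchoolQuality -> TestScore -> ParentEd
The empty set is not sufficient: P1 (PeerGroup <- SchoolQuality -> Motivation -> ParentEd) has no collider blocking it and no conditioned non-collider, so it is open.
Try {SchoolQuality}:
  P1: blocked at fork node SchoolQuality ∈ conditioning set.
  P2: blocked at fork node SchoolQuality ∈ conditioning set.
  P3: blocked at fork node SchoolQuality ∈ conditioning set.
  P4: blocked at fork node SchoolQuality ∈ conditioning set.
{SchoolQuality} contains no descendant of PeerGroup and blocks every backdoor path.
No other singleton works — e.g. {ClassSize} leaves P1 open — so {SchoolQuality} is the unique smallest valid adjustment set.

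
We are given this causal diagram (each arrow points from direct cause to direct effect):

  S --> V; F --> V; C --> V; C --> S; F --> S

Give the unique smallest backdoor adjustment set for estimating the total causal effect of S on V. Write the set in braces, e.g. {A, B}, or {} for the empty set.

{C, F}

Variables eligible for adjustment (non-descendants of S, excluding S and V): {C, F}.
Backdoor paths from S to V:
  P1: S <- F -> V
  P2: S <- C -> V
The empty set is not sufficient: P1 (S <- F -> V) has no collider blocking it and no conditioned non-collider, so it is open.
Try {C, F}:
  P1: blocked at fork node F ∈ conditioning set.
  P2: blocked at fork node C ∈ conditioning set.
{C, F} contains no descendant of S and blocks every backdoor path.
Every element of {C, F} is needed (dropping C leaves P2 open; dropping F leaves P1 open), so no proper subset is valid.
Among all size-2 subsets of the eligible variables, only {C, F} blocks every backdoor path, so it is the unique smallest valid adjustment set.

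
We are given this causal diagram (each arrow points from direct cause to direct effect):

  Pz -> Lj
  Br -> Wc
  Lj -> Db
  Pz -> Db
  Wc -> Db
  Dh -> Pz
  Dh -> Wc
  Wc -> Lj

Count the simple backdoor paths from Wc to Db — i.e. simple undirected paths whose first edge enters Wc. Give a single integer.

A backdoor path from Wc to Db is any simple undirected path whose first edge points into Wc (i.e. leaves Wc via a parent).
Parents of Wc: {Br, Dh}.
Enumerating:
  P1: Wc <- Dh -> Pz -> Lj -> Db
  P2: Wc <- Dh -> Pz -> Db
That exhausts the simple backdoor paths. Count: 2.

2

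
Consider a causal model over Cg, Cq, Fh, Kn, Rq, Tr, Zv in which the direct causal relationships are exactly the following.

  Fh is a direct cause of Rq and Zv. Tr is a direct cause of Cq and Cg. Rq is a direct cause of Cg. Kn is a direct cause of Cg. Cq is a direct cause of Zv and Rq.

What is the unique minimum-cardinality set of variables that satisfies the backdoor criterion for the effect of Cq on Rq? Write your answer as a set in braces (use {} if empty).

{}

Variables eligible for adjustment (non-descendants of Cq, excluding Cq and Rq): {Fh, Kn, Tr}.
Backdoor paths from Cq to Rq:
  P1: Cq <- Tr -> Cg <- Rq
Each backdoor path contains an unconditioned collider, so every path is already blocked with the empty conditioning set:
  P1: blocked at collider Cg (neither it nor any descendant is in the conditioning set).
The empty set is therefore the unique smallest valid set.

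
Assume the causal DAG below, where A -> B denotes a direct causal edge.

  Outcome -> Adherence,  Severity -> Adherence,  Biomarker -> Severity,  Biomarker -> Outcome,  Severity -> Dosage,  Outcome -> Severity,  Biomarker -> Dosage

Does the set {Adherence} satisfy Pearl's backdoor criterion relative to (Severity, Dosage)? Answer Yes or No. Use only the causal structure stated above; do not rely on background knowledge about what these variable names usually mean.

Backdoor paths from Severity to Dosage (paths whose first edge points into Severity):
  P1: Severity <- Biomarker -> Dosage
  P2: Severity <- Outcome <- Biomarker -> Dosage
Condition 1 (no descendant of Severity in the set): FAILS — Adherence is a descendant of Severity.
Condition 2 (every backdoor path blocked by {Adherence}):
  P1: open — no interior node is in the conditioning set.
  P2: open — no interior node is in the conditioning set.
{Adherence} does not satisfy the backdoor criterion.

No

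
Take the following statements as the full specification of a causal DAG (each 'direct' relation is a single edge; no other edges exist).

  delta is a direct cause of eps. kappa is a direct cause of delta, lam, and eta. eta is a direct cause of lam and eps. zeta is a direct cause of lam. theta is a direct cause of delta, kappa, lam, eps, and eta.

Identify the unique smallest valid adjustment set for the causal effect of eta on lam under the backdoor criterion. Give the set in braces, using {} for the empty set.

Variables eligible for adjustment (non-descendants of eta, excluding eta and lam): {delta, kappa, theta, zeta}.
Backdoor paths from eta to lam:
  P1: eta <- theta -> kappa -> lam
  P2: eta <- theta -> lam
  P3: eta <- theta -> delta <- kappa -> lam
  P4: eta <- theta -> eps <- delta <- kappa -> lam
  P5: eta <- kappa <- theta -> lam
  P6: eta <- kappa -> lam
  P7: eta <- kappa -> delta <- theta -> lam
  P8: eta <- kappa -> delta -> eps <- theta -> lam
The empty set is not sufficient: P1 (eta <- theta -> kappa -> lam) has no collider blocking it and no conditioned non-collider, so it is open.
Try {kappa, theta}:
  P1: blocked at fork node theta ∈ conditioning set.
  P2: blocked at fork node theta ∈ conditioning set.
  P3: blocked at fork node theta ∈ conditioning set.
  P4: blocked at fork node theta ∈ conditioning set.
  P5: blocked at chain node kappa ∈ conditioning set.
  P6: blocked at fork node kappa ∈ conditioning set.
  P7: blocked at fork node kappa ∈ conditioning set.
  P8: blocked at fork node kappa ∈ conditioning set.
{kappa, theta} contains no descendant of eta and blocks every backdoor path.
Every element of {kappa, theta} is needed (dropping kappa leaves P6 open; dropping theta leaves P2 open), so no proper subset is valid.
Among all size-2 subsets of the eligible variables, only {kappa, theta} blocks every backdoor path, so it is the unique smallest valid adjustment set.

{kappa, theta}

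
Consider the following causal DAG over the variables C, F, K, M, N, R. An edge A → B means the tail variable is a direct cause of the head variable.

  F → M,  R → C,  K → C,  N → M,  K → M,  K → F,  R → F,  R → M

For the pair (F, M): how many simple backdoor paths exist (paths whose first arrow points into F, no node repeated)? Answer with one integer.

A backdoor path from F to M is any simple undirected path whose first edge points into F (i.e. leaves F via a parent).
Parents of F: {K, R}.
Enumerating:
  P1: F <- K -> C <- R -> M
  P2: F <- K -> M
  P3: F <- R -> C <- K -> M
  P4: F <- R -> M
That exhausts the simple backdoor paths. Count: 4.

4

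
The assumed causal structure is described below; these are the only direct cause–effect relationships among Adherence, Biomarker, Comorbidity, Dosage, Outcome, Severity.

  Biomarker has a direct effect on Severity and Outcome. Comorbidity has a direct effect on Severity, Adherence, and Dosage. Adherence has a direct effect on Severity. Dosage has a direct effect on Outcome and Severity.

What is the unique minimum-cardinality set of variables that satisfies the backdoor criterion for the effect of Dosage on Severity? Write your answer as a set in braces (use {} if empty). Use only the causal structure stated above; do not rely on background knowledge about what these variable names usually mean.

{Comorbidity}

Variables eligible for adjustment (non-descendants of Dosage, excluding Dosage and Severity): {Adherence, Biomarker, Comorbidity}.
Backdoor paths from Dosage to Severity:
  P1: Dosage <- Comorbidity -> Adherence -> Severity
  P2: Dosage <- Comorbidity -> Severity
The empty set is not sufficient: P1 (Dosage <- Comorbidity -> Adherence -> Severity) has no collider blocking it and no conditioned non-collider, so it is open.
Try {Comorbidity}:
  P1: blocked at fork node Comorbidity ∈ conditioning set.
  P2: blocked at fork node Comorbidity ∈ conditioning set.
{Comorbidity} contains no descendant of Dosage and blocks every backdoor path.
No other singleton works — e.g. {Biomarker} leaves P1 open — so {Comorbidity} is the unique smallest valid adjustment set.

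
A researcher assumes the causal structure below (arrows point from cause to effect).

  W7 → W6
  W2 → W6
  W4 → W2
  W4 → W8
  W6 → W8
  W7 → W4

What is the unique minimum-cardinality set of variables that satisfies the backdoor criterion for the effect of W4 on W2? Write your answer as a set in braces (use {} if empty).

{}

Variables eligible for adjustment (non-descendants of W4, excluding W4 and W2): {W7}.
Backdoor paths from W4 to W2:
  P1: W4 <- W7 -> W6 <- W2
Each backdoor path contains an unconditioned collider, so every path is already blocked with the empty conditioning set:
  P1: blocked at collider W6 (neither it nor any descendant is in the conditioning set).
The empty set is therefore the unique smallest valid set.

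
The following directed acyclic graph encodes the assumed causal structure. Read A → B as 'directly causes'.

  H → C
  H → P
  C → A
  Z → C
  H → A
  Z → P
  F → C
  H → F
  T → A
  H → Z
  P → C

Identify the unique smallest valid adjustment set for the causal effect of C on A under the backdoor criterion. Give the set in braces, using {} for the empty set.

Variables eligible for adjustment (non-descendants of C, excluding C and A): {F, H, P, T, Z}.
Backdoor paths from C to A:
  P1: C <- H -> A
  P2: C <- F <- H -> A
  P3: C <- Z <- H -> A
  P4: C <- Z -> P <- H -> A
  P5: C <- P <- H -> A
  P6: C <- P <- Z <- H -> A
The empty set is not sufficient: P1 (C <- H -> A) has no collider blocking it and no conditioned non-collider, so it is open.
Try {H}:
  P1: blocked at fork node H ∈ conditioning set.
  P2: blocked at fork node H ∈ conditioning set.
  P3: blocked at fork node H ∈ conditioning set.
  P4: blocked at collider P (neither it nor any descendant is in the conditioning set).
  P5: blocked at fork node H ∈ conditioning set.
  P6: blocked at fork node H ∈ conditioning set.
{H} contains no descendant of C and blocks every backdoor path.
No other singleton works — e.g. {F} leaves P1 open — so {H} is the unique smallest valid adjustment set.

{H}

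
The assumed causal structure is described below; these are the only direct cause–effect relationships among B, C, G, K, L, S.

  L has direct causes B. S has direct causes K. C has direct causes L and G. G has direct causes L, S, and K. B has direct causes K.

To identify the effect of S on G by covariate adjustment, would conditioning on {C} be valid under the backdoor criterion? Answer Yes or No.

Backdoor paths from S to G (paths whose first edge points into S):
  P1: S <- K -> B -> L -> G
  P2: S <- K -> B -> L -> C <- G
  P3: S <- K -> G
Condition 1 (no descendant of S in the set): FAILS — C is a descendant of S.
Condition 2 (every backdoor path blocked by {C}):
  P1: open — no interior node is in the conditioning set.
  P2: open — collider(s) C are conditioned on (or have a conditioned descendant) and no non-collider on the path is in the set.
  P3: open — no interior node is in the conditioning set.
{C} does not satisfy the backdoor criterion.

No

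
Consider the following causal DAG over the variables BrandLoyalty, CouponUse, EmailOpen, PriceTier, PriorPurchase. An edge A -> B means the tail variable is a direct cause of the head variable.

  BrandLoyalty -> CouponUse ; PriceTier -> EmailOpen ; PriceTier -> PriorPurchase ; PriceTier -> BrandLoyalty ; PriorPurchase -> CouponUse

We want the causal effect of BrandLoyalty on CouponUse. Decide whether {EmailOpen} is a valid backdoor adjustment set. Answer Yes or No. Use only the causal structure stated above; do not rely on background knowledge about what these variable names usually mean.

No

Backdoor paths from BrandLoyalty to CouponUse (paths whose first edge points into BrandLoyalty):
  P1: BrandLoyalty <- PriceTier -> PriorPurchase -> CouponUse
Condition 1 (no descendant of BrandLoyalty in the set): holds — descendants of BrandLoyalty are {CouponUse}; none are in {EmailOpen}.
Condition 2 (every backdoor path blocked by {EmailOpen}):
  P1: open — no interior node is in the conditioning set.
{EmailOpen} does not satisfy the backdoor criterion.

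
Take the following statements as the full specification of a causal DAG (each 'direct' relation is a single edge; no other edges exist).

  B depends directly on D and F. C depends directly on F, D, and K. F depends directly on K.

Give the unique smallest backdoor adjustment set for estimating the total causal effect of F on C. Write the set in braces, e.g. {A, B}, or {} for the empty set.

{K}

Variables eligible for adjustment (non-descendants of F, excluding F and C): {D, K}.
Backdoor paths from F to C:
  P1: F <- K -> C
The empty set is not sufficient: P1 (F <- K -> C) has no collider blocking it and no conditioned non-collider, so it is open.
Try {K}:
  P1: blocked at fork node K ∈ conditioning set.
{K} contains no descendant of F and blocks every backdoor path.
No other singleton works — e.g. {D} leaves P1 open — so {K} is the unique smallest valid adjustment set.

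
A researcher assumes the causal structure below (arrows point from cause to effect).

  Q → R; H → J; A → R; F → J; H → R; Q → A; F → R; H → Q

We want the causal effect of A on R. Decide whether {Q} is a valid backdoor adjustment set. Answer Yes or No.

Backdoor paths from A to R (paths whose first edge points into A):
  P1: A <- Q <- H -> J <- F -> R
  P2: A <- Q <- H -> R
  P3: A <- Q -> R
Condition 1 (no descendant of A in the set): holds — descendants of A are {R}; none are in {Q}.
Condition 2 (every backdoor path blocked by {Q}):
  P1: blocked at chain node Q ∈ conditioning set.
  P2: blocked at chain node Q ∈ conditioning set.
  P3: blocked at fork node Q ∈ conditioning set.
{Q} satisfies the backdoor criterion.

Yes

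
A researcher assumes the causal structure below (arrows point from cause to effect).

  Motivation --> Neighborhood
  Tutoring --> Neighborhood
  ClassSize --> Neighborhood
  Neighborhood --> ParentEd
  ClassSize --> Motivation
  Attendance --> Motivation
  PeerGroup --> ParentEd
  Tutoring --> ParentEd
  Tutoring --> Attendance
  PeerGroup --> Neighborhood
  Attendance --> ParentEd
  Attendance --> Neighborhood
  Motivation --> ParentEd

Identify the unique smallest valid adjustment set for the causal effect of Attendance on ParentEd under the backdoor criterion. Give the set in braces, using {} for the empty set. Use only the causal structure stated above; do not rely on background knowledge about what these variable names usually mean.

Variables eligible for adjustment (non-descendants of Attendance, excluding Attendance and ParentEd): {ClassSize, PeerGroup, Tutoring}.
Backdoor paths from Attendance to ParentEd:
  P1: Attendance <- Tutoring -> Neighborhood <- PeerGroup -> ParentEd
  P2: Attendance <- Tutoring -> Neighborhood <- ClassSize -> Motivation -> ParentEd
  P3: Attendance <- Tutoring -> Neighborhood <- Motivation -> ParentEd
  P4: Attendance <- Tutoring -> Neighborhood -> ParentEd
  P5: Attendance <- Tutoring -> ParentEd
The empty set is not sufficient: P4 (Attendance <- Tutoring -> Neighborhood -> ParentEd) has no collider blocking it and no conditioned non-collider, so it is open.
Try {Tutoring}:
  P1: blocked at fork node Tutoring ∈ conditioning set.
  P2: blocked at fork node Tutoring ∈ conditioning set.
  P3: blocked at fork node Tutoring ∈ conditioning set.
  P4: blocked at fork node Tutoring ∈ conditioning set.
  P5: blocked at fork node Tutoring ∈ conditioning set.
{Tutoring} contains no descendant of Attendance and blocks every backdoor path.
No other singleton works — e.g. {PeerGroup} leaves P4 open — so {Tutoring} is the unique smallest valid adjustment set.

{Tutoring}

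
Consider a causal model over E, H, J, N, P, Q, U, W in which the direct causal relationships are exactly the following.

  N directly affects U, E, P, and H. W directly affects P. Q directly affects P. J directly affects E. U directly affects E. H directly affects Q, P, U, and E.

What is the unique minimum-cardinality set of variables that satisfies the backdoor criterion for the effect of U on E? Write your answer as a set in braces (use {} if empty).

Variables eligible for adjustment (non-descendants of U, excluding U and E): {H, J, N, P, Q, W}.
Backdoor paths from U to E:
  P1: U <- N -> H -> E
  P2: U <- N -> E
  P3: U <- N -> P <- H -> E
  P4: U <- N -> P <- Q <- H -> E
  P5: U <- H <- N -> E
  P6: U <- H -> Q -> P <- N -> E
  P7: U <- H -> E
  P8: U <- H -> P <- N -> E
The empty set is not sufficient: P1 (U <- N -> H -> E) has no collider blocking it and no conditioned non-collider, so it is open.
Try {H, N}:
  P1: blocked at fork node N ∈ conditioning set.
  P2: blocked at fork node N ∈ conditioning set.
  P3: blocked at fork node N ∈ conditioning set.
  P4: blocked at fork node N ∈ conditioning set.
  P5: blocked at chain node H ∈ conditioning set.
  P6: blocked at fork node H ∈ conditioning set.
  P7: blocked at fork node H ∈ conditioning set.
  P8: blocked at fork node H ∈ conditioning set.
{H, N} contains no descendant of U and blocks every backdoor path.
Every element of {H, N} is needed (dropping H leaves P7 open; dropping N leaves P2 open), so no proper subset is valid.
Among all size-2 subsets of the eligible variables, only {H, N} blocks every backdoor path, so it is the unique smallest valid adjustment set.

{H, N}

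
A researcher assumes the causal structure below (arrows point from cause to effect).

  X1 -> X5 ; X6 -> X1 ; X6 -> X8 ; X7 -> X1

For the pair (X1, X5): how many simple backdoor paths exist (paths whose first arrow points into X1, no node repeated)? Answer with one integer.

A backdoor path from X1 to X5 is any simple undirected path whose first edge points into X1 (i.e. leaves X1 via a parent).
Parents of X1: {X6, X7}.
No simple path from any parent of X1 reaches X5 without revisiting X1, so there are no backdoor paths.

0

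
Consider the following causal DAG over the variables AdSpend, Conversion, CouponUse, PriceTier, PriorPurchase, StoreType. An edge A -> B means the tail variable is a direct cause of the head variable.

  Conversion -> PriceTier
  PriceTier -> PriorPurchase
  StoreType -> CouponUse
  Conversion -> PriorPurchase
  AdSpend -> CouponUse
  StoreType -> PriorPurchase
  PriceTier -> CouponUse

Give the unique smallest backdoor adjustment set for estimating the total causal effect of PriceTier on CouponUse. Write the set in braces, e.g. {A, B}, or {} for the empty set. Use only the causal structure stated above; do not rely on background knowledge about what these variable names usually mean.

Variables eligible for adjustment (non-descendants of PriceTier, excluding PriceTier and CouponUse): {AdSpend, Conversion, StoreType}.
Backdoor paths from PriceTier to CouponUse:
  P1: PriceTier <- Conversion -> PriorPurchase <- StoreType -> CouponUse
Each backdoor path contains an unconditioned collider, so every path is already blocked with the empty conditioning set:
  P1: blocked at collider PriorPurchase (neither it nor any descendant is in the conditioning set).
The empty set is therefore the unique smallest valid set.

{}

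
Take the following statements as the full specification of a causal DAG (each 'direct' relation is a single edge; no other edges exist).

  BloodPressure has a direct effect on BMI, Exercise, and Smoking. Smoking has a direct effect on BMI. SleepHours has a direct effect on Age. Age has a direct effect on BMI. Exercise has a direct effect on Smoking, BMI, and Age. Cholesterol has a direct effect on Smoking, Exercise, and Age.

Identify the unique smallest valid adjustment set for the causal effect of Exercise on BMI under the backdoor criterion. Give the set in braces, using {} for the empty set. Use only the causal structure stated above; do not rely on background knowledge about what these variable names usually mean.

Variables eligible for adjustment (non-descendants of Exercise, excluding Exercise and BMI): {BloodPressure, Cholesterol, SleepHours}.
Backdoor paths from Exercise to BMI:
  P1: Exercise <- Cholesterol -> Smoking <- BloodPressure -> BMI
  P2: Exercise <- Cholesterol -> Smoking -> BMI
  P3: Exercise <- Cholesterol -> Age -> BMI
  P4: Exercise <- BloodPressure -> Smoking <- Cholesterol -> Age -> BMI
  P5: Exercise <- BloodPressure -> Smoking -> BMI
  P6: Exercise <- BloodPressure -> BMI
The empty set is not sufficient: P2 (Exercise <- Cholesterol -> Smoking -> BMI) has no collider blocking it and no conditioned non-collider, so it is open.
Try {BloodPressure, Cholesterol}:
  P1: blocked at fork node Cholesterol ∈ conditioning set.
  P2: blocked at fork node Cholesterol ∈ conditioning set.
  P3: blocked at fork node Cholesterol ∈ conditioning set.
  P4: blocked at fork node BloodPressure ∈ conditioning set.
  P5: blocked at fork node BloodPressure ∈ conditioning set.
  P6: blocked at fork node BloodPressure ∈ conditioning set.
{BloodPressure, Cholesterol} contains no descendant of Exercise and blocks every backdoor path.
Every element of {BloodPressure, Cholesterol} is needed (dropping BloodPressure leaves P5 open; dropping Cholesterol leaves P2 open), so no proper subset is valid.
Among all size-2 subsets of the eligible variables, only {BloodPressure, Cholesterol} blocks every backdoor path, so it is the unique smallest valid adjustment set.

{BloodPressure, Cholesterol}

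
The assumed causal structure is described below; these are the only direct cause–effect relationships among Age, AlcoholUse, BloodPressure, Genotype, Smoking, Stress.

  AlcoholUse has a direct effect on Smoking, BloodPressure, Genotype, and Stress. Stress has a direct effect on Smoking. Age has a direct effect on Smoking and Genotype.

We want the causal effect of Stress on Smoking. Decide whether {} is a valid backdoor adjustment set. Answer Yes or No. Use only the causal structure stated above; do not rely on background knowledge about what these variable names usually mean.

No

Backdoor paths from Stress to Smoking (paths whose first edge points into Stress):
  P1: Stress <- AlcoholUse -> Genotype <- Age -> Smoking
  P2: Stress <- AlcoholUse -> Smoking
Condition 1 (no descendant of Stress in the set): holds — descendants of Stress are {Smoking}; none are in {}.
Condition 2 (every backdoor path blocked by {}):
  P1: blocked at collider Genotype (neither it nor any descendant is in the conditioning set).
  P2: open — no interior node is in the conditioning set.
{} does not satisfy the backdoor criterion.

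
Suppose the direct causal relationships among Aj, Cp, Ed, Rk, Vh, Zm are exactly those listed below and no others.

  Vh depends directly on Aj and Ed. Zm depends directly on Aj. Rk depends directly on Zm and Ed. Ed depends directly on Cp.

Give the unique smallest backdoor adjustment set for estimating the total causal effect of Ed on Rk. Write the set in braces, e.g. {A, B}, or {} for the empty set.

{}

Variables eligible for adjustment (non-descendants of Ed, excluding Ed and Rk): {Aj, Cp, Zm}.
Backdoor paths from Ed to Rk:
  (none)
With no backdoor paths the empty set already satisfies the criterion, and it is trivially minimal.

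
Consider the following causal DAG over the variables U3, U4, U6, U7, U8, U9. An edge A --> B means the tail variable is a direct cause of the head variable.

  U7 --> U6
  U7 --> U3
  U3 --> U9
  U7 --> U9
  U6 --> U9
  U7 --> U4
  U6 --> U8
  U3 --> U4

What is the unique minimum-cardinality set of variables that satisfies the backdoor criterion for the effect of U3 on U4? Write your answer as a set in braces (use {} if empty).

Variables eligible for adjustment (non-descendants of U3, excluding U3 and U4): {U6, U7, U8}.
Backdoor paths from U3 to U4:
  P1: U3 <- U7 -> U4
The empty set is not sufficient: P1 (U3 <- U7 -> U4) has no collider blocking it and no conditioned non-collider, so it is open.
Try {U7}:
  P1: blocked at fork node U7 ∈ conditioning set.
{U7} contains no descendant of U3 and blocks every backdoor path.
No other singleton works — e.g. {U6} leaves P1 open — so {U7} is the unique smallest valid adjustment set.

{U7}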